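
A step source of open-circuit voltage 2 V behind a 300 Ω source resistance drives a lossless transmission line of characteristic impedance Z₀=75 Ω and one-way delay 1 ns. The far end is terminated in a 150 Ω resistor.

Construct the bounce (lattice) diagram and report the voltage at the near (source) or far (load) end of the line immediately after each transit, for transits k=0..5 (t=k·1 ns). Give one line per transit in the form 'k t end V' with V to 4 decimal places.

Γ_L=0.333333, Γ_S=0.600000; launch V₁=2·75/375=0.400000
k=0 src: V=0.4000
k=1 load: inc=0.400000, refl=0.400000·0.333333=0.1333; V=0.000000+0.400000+0.133333=0.5333
k=2 src: inc=0.133333, refl=0.133333·0.600000=0.0800; V=0.400000+0.133333+0.080000=0.6133
k=3 load: inc=0.080000, refl=0.080000·0.333333=0.0267; V=0.533333+0.080000+0.026667=0.6400
k=4 src: inc=0.026667, refl=0.026667·0.600000=0.0160; V=0.613333+0.026667+0.016000=0.6560
k=5 load: inc=0.016000, refl=0.016000·0.333333=0.0053; V=0.640000+0.016000+0.005333=0.6613

0 0 source 0.4000
1 1 load 0.5333
2 2 source 0.6133
3 3 load 0.6400
4 4 source 0.6560
5 5 load 0.6613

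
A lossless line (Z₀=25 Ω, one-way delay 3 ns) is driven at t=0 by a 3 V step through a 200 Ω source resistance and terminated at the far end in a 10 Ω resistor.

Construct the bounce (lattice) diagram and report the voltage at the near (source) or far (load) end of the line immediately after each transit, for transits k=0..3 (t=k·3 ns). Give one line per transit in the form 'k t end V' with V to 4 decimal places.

Γ_L=-0.428571, Γ_S=0.777778; launch V₁=3·25/225=0.333333
k=0 src: V=0.3333
k=1 load: inc=0.333333, refl=0.333333·-0.428571=-0.1429; V=0.000000+0.333333+-0.142857=0.1905
k=2 src: inc=-0.142857, refl=-0.142857·0.777778=-0.1111; V=0.333333+-0.142857+-0.111111=0.0794
k=3 load: inc=-0.111111, refl=-0.111111·-0.428571=0.0476; V=0.190476+-0.111111+0.047619=0.1270

0 0 source 0.3333
1 3 load 0.1905
2 6 source 0.0794
3 9 load 0.1270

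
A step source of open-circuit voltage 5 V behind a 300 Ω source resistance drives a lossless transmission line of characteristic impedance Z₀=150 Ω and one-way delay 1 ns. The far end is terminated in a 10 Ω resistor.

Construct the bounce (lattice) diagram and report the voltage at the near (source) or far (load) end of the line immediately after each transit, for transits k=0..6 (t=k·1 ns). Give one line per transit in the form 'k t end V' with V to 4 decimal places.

0 0 source 1.6667
1 1 load 0.2083
2 2 source -0.2778
3 3 load 0.1476
4 4 source 0.2894
5 5 load 0.1653
6 6 source 0.1239

Γ_L=-0.875000, Γ_S=0.333333; launch V₁=5·150/450=1.666667
k=0 src: V=1.6667
k=1 load: inc=1.666667, refl=1.666667·-0.875000=-1.4583; V=0.000000+1.666667+-1.458333=0.2083
k=2 src: inc=-1.458333, refl=-1.458333·0.333333=-0.4861; V=1.666667+-1.458333+-0.486111=-0.2778
k=3 load: inc=-0.486111, refl=-0.486111·-0.875000=0.4253; V=0.208333+-0.486111+0.425347=0.1476
k=4 src: inc=0.425347, refl=0.425347·0.333333=0.1418; V=-0.277778+0.425347+0.141782=0.2894
k=5 load: inc=0.141782, refl=0.141782·-0.875000=-0.1241; V=0.147569+0.141782+-0.124060=0.1653
k=6 src: inc=-0.124060, refl=-0.124060·0.333333=-0.0414; V=0.289352+-0.124060+-0.041353=0.1239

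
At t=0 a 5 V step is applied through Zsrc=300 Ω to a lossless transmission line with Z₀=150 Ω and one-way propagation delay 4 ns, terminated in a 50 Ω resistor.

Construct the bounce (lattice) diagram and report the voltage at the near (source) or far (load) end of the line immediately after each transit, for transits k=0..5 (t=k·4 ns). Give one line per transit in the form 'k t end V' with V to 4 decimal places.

Γ_L=-0.500000, Γ_S=0.333333; launch V₁=5·150/450=1.666667
k=0 src: V=1.6667
k=1 load: inc=1.666667, refl=1.666667·-0.500000=-0.8333; V=0.000000+1.666667+-0.833333=0.8333
k=2 src: inc=-0.833333, refl=-0.833333·0.333333=-0.2778; V=1.666667+-0.833333+-0.277778=0.5556
k=3 load: inc=-0.277778, refl=-0.277778·-0.500000=0.1389; V=0.833333+-0.277778+0.138889=0.6944
k=4 src: inc=0.138889, refl=0.138889·0.333333=0.0463; V=0.555556+0.138889+0.046296=0.7407
k=5 load: inc=0.046296, refl=0.046296·-0.500000=-0.0231; V=0.694444+0.046296+-0.023148=0.7176

0 0 source 1.6667
1 4 load 0.8333
2 8 source 0.5556
3 12 load 0.6944
4 16 source 0.7407
5 20 load 0.7176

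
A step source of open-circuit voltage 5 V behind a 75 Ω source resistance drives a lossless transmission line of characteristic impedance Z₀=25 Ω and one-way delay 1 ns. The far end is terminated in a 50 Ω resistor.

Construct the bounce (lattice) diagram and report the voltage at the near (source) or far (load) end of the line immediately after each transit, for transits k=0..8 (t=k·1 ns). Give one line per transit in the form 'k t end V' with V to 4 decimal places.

0 0 source 1.2500
1 1 load 1.6667
2 2 source 1.8750
3 3 load 1.9444
4 4 source 1.9792
5 5 load 1.9907
6 6 source 1.9965
7 7 load 1.9985
8 8 source 1.9994

Γ_L=0.333333, Γ_S=0.500000; launch V₁=5·25/100=1.250000
k=0 src: V=1.2500
k=1 load: inc=1.250000, refl=1.250000·0.333333=0.4167; V=0.000000+1.250000+0.416667=1.6667
k=2 src: inc=0.416667, refl=0.416667·0.500000=0.2083; V=1.250000+0.416667+0.208333=1.8750
k=3 load: inc=0.208333, refl=0.208333·0.333333=0.0694; V=1.666667+0.208333+0.069444=1.9444
k=4 src: inc=0.069444, refl=0.069444·0.500000=0.0347; V=1.875000+0.069444+0.034722=1.9792
k=5 load: inc=0.034722, refl=0.034722·0.333333=0.0116; V=1.944444+0.034722+0.011574=1.9907
k=6 src: inc=0.011574, refl=0.011574·0.500000=0.0058; V=1.979167+0.011574+0.005787=1.9965
k=7 load: inc=0.005787, refl=0.005787·0.333333=0.0019; V=1.990741+0.005787+0.001929=1.9985
k=8 src: inc=0.001929, refl=0.001929·0.500000=0.0010; V=1.996528+0.001929+0.000965=1.9994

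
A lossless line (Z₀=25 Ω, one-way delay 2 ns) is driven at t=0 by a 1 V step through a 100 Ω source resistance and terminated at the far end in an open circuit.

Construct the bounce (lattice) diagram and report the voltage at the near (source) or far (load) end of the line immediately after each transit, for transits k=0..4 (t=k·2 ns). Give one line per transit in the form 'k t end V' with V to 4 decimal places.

Γ_L=1.000000, Γ_S=0.600000; launch V₁=1·25/125=0.200000
k=0 src: V=0.2000
k=1 load: inc=0.200000, refl=0.200000·1.000000=0.2000; V=0.000000+0.200000+0.200000=0.4000
k=2 src: inc=0.200000, refl=0.200000·0.600000=0.1200; V=0.200000+0.200000+0.120000=0.5200
k=3 load: inc=0.120000, refl=0.120000·1.000000=0.1200; V=0.400000+0.120000+0.120000=0.6400
k=4 src: inc=0.120000, refl=0.120000·0.600000=0.0720; V=0.520000+0.120000+0.072000=0.7120

0 0 source 0.2000
1 2 load 0.4000
2 4 source 0.5200
3 6 load 0.6400
4 8 source 0.7120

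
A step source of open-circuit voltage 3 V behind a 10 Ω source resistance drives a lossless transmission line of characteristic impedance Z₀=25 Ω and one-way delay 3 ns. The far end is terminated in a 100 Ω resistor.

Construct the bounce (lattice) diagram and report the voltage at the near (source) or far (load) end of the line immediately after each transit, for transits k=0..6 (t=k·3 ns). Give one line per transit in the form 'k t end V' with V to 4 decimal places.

Γ_L=0.600000, Γ_S=-0.428571; launch V₁=3·25/35=2.142857
k=0 src: V=2.1429
k=1 load: inc=2.142857, refl=2.142857·0.600000=1.2857; V=0.000000+2.142857+1.285714=3.4286
k=2 src: inc=1.285714, refl=1.285714·-0.428571=-0.5510; V=2.142857+1.285714+-0.551020=2.8776
k=3 load: inc=-0.551020, refl=-0.551020·0.600000=-0.3306; V=3.428571+-0.551020+-0.330612=2.5469
k=4 src: inc=-0.330612, refl=-0.330612·-0.428571=0.1417; V=2.877551+-0.330612+0.141691=2.6886
k=5 load: inc=0.141691, refl=0.141691·0.600000=0.0850; V=2.546939+0.141691+0.085015=2.7736
k=6 src: inc=0.085015, refl=0.085015·-0.428571=-0.0364; V=2.688630+0.085015+-0.036435=2.7372

0 0 source 2.1429
1 3 load 3.4286
2 6 source 2.8776
3 9 load 2.5469
4 12 source 2.6886
5 15 load 2.7736
6 18 source 2.7372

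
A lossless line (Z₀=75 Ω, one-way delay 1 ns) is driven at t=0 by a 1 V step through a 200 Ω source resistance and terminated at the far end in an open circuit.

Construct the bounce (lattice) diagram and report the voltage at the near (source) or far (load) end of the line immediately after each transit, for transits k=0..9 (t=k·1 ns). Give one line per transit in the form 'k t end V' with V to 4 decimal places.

Γ_L=1.000000, Γ_S=0.454545; launch V₁=1·75/275=0.272727
k=0 src: V=0.2727
k=1 load: inc=0.272727, refl=0.272727·1.000000=0.2727; V=0.000000+0.272727+0.272727=0.5455
k=2 src: inc=0.272727, refl=0.272727·0.454545=0.1240; V=0.272727+0.272727+0.123967=0.6694
k=3 load: inc=0.123967, refl=0.123967·1.000000=0.1240; V=0.545455+0.123967+0.123967=0.7934
k=4 src: inc=0.123967, refl=0.123967·0.454545=0.0563; V=0.669421+0.123967+0.056349=0.8497
k=5 load: inc=0.056349, refl=0.056349·1.000000=0.0563; V=0.793388+0.056349+0.056349=0.9061
k=6 src: inc=0.056349, refl=0.056349·0.454545=0.0256; V=0.849737+0.056349+0.025613=0.9317
k=7 load: inc=0.025613, refl=0.025613·1.000000=0.0256; V=0.906086+0.025613+0.025613=0.9573
k=8 src: inc=0.025613, refl=0.025613·0.454545=0.0116; V=0.931699+0.025613+0.011642=0.9690
k=9 load: inc=0.011642, refl=0.011642·1.000000=0.0116; V=0.957312+0.011642+0.011642=0.9806

0 0 source 0.2727
1 1 load 0.5455
2 2 source 0.6694
3 3 load 0.7934
4 4 source 0.8497
5 5 load 0.9061
6 6 source 0.9317
7 7 load 0.9573
8 8 source 0.9690
9 9 load 0.9806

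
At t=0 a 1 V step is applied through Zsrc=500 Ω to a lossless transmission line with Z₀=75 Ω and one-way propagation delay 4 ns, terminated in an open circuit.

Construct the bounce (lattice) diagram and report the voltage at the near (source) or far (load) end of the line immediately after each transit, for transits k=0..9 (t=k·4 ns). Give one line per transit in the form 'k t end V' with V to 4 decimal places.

Γ_L=1.000000, Γ_S=0.739130; launch V₁=1·75/575=0.130435
k=0 src: V=0.1304
k=1 load: inc=0.130435, refl=0.130435·1.000000=0.1304; V=0.000000+0.130435+0.130435=0.2609
k=2 src: inc=0.130435, refl=0.130435·0.739130=0.0964; V=0.130435+0.130435+0.096408=0.3573
k=3 load: inc=0.096408, refl=0.096408·1.000000=0.0964; V=0.260870+0.096408+0.096408=0.4537
k=4 src: inc=0.096408, refl=0.096408·0.739130=0.0713; V=0.357278+0.096408+0.071258=0.5249
k=5 load: inc=0.071258, refl=0.071258·1.000000=0.0713; V=0.453686+0.071258+0.071258=0.5962
k=6 src: inc=0.071258, refl=0.071258·0.739130=0.0527; V=0.524945+0.071258+0.052669=0.6489
k=7 load: inc=0.052669, refl=0.052669·1.000000=0.0527; V=0.596203+0.052669+0.052669=0.7015
k=8 src: inc=0.052669, refl=0.052669·0.739130=0.0389; V=0.648872+0.052669+0.038929=0.7405
k=9 load: inc=0.038929, refl=0.038929·1.000000=0.0389; V=0.701541+0.038929+0.038929=0.7794

0 0 source 0.1304
1 4 load 0.2609
2 8 source 0.3573
3 12 load 0.4537
4 16 source 0.5249
5 20 load 0.5962
6 24 source 0.6489
7 28 load 0.7015
8 32 source 0.7405
9 36 load 0.7794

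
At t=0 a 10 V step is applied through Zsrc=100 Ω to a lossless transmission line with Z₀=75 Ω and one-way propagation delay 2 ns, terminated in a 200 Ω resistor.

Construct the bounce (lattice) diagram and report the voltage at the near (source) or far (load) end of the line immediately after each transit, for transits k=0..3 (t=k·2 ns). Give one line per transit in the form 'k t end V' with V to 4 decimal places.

0 0 source 4.2857
1 2 load 6.2338
2 4 source 6.5121
3 6 load 6.6386

Γ_L=0.454545, Γ_S=0.142857; launch V₁=10·75/175=4.285714
k=0 src: V=4.2857
k=1 load: inc=4.285714, refl=4.285714·0.454545=1.9481; V=0.000000+4.285714+1.948052=6.2338
k=2 src: inc=1.948052, refl=1.948052·0.142857=0.2783; V=4.285714+1.948052+0.278293=6.5121
k=3 load: inc=0.278293, refl=0.278293·0.454545=0.1265; V=6.233766+0.278293+0.126497=6.6386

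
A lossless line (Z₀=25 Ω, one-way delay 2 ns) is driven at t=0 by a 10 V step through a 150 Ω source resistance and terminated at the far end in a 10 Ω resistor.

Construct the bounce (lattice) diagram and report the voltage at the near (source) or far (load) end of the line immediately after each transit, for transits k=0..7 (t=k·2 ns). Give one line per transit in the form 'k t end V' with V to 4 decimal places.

Γ_L=-0.428571, Γ_S=0.714286; launch V₁=10·25/175=1.428571
k=0 src: V=1.4286
k=1 load: inc=1.428571, refl=1.428571·-0.428571=-0.6122; V=0.000000+1.428571+-0.612245=0.8163
k=2 src: inc=-0.612245, refl=-0.612245·0.714286=-0.4373; V=1.428571+-0.612245+-0.437318=0.3790
k=3 load: inc=-0.437318, refl=-0.437318·-0.428571=0.1874; V=0.816327+-0.437318+0.187422=0.5664
k=4 src: inc=0.187422, refl=0.187422·0.714286=0.1339; V=0.379009+0.187422+0.133873=0.7003
k=5 load: inc=0.133873, refl=0.133873·-0.428571=-0.0574; V=0.566431+0.133873+-0.057374=0.6429
k=6 src: inc=-0.057374, refl=-0.057374·0.714286=-0.0410; V=0.700303+-0.057374+-0.040981=0.6019
k=7 load: inc=-0.040981, refl=-0.040981·-0.428571=0.0176; V=0.642929+-0.040981+0.017563=0.6195

0 0 source 1.4286
1 2 load 0.8163
2 4 source 0.3790
3 6 load 0.5664
4 8 source 0.7003
5 10 load 0.6429
6 12 source 0.6019
7 14 load 0.6195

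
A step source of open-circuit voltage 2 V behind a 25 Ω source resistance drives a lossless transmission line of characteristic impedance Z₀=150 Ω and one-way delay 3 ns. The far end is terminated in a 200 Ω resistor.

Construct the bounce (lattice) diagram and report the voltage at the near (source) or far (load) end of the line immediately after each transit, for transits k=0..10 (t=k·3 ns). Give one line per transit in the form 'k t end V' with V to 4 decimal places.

0 0 source 1.7143
1 3 load 1.9592
2 6 source 1.7843
3 9 load 1.7593
4 12 source 1.7771
5 15 load 1.7797
6 18 source 1.7778
7 21 load 1.7776
8 24 source 1.7778
9 27 load 1.7778
10 30 source 1.7778

Γ_L=0.142857, Γ_S=-0.714286; launch V₁=2·150/175=1.714286
k=0 src: V=1.7143
k=1 load: inc=1.714286, refl=1.714286·0.142857=0.2449; V=0.000000+1.714286+0.244898=1.9592
k=2 src: inc=0.244898, refl=0.244898·-0.714286=-0.1749; V=1.714286+0.244898+-0.174927=1.7843
k=3 load: inc=-0.174927, refl=-0.174927·0.142857=-0.0250; V=1.959184+-0.174927+-0.024990=1.7593
k=4 src: inc=-0.024990, refl=-0.024990·-0.714286=0.0178; V=1.784257+-0.024990+0.017850=1.7771
k=5 load: inc=0.017850, refl=0.017850·0.142857=0.0025; V=1.759267+0.017850+0.002550=1.7797
k=6 src: inc=0.002550, refl=0.002550·-0.714286=-0.0018; V=1.777117+0.002550+-0.001821=1.7778
k=7 load: inc=-0.001821, refl=-0.001821·0.142857=-0.0003; V=1.779667+-0.001821+-0.000260=1.7776
k=8 src: inc=-0.000260, refl=-0.000260·-0.714286=0.0002; V=1.777845+-0.000260+0.000186=1.7778
k=9 load: inc=0.000186, refl=0.000186·0.142857=0.0000; V=1.777585+0.000186+0.000027=1.7778
k=10 src: inc=0.000027, refl=0.000027·-0.714286=-0.0000; V=1.777771+0.000027+-0.000019=1.7778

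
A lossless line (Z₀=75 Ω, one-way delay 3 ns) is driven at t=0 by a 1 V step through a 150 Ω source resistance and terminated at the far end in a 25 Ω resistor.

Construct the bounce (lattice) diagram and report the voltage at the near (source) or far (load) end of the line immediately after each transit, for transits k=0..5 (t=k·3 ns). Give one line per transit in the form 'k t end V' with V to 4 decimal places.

0 0 source 0.3333
1 3 load 0.1667
2 6 source 0.1111
3 9 load 0.1389
4 12 source 0.1481
5 15 load 0.1435

Γ_L=-0.500000, Γ_S=0.333333; launch V₁=1·75/225=0.333333
k=0 src: V=0.3333
k=1 load: inc=0.333333, refl=0.333333·-0.500000=-0.1667; V=0.000000+0.333333+-0.166667=0.1667
k=2 src: inc=-0.166667, refl=-0.166667·0.333333=-0.0556; V=0.333333+-0.166667+-0.055556=0.1111
k=3 load: inc=-0.055556, refl=-0.055556·-0.500000=0.0278; V=0.166667+-0.055556+0.027778=0.1389
k=4 src: inc=0.027778, refl=0.027778·0.333333=0.0093; V=0.111111+0.027778+0.009259=0.1481
k=5 load: inc=0.009259, refl=0.009259·-0.500000=-0.0046; V=0.138889+0.009259+-0.004630=0.1435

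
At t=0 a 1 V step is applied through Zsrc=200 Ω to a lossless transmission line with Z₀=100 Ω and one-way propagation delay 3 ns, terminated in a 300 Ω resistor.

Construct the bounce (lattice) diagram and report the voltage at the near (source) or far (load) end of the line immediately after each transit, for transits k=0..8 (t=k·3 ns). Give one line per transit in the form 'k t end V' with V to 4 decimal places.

Γ_L=0.500000, Γ_S=0.333333; launch V₁=1·100/300=0.333333
k=0 src: V=0.3333
k=1 load: inc=0.333333, refl=0.333333·0.500000=0.1667; V=0.000000+0.333333+0.166667=0.5000
k=2 src: inc=0.166667, refl=0.166667·0.333333=0.0556; V=0.333333+0.166667+0.055556=0.5556
k=3 load: inc=0.055556, refl=0.055556·0.500000=0.0278; V=0.500000+0.055556+0.027778=0.5833
k=4 src: inc=0.027778, refl=0.027778·0.333333=0.0093; V=0.555556+0.027778+0.009259=0.5926
k=5 load: inc=0.009259, refl=0.009259·0.500000=0.0046; V=0.583333+0.009259+0.004630=0.5972
k=6 src: inc=0.004630, refl=0.004630·0.333333=0.0015; V=0.592593+0.004630+0.001543=0.5988
k=7 load: inc=0.001543, refl=0.001543·0.500000=0.0008; V=0.597222+0.001543+0.000772=0.5995
k=8 src: inc=0.000772, refl=0.000772·0.333333=0.0003; V=0.598765+0.000772+0.000257=0.5998

0 0 source 0.3333
1 3 load 0.5000
2 6 source 0.5556
3 9 load 0.5833
4 12 source 0.5926
5 15 load 0.5972
6 18 source 0.5988
7 21 load 0.5995
8 24 source 0.5998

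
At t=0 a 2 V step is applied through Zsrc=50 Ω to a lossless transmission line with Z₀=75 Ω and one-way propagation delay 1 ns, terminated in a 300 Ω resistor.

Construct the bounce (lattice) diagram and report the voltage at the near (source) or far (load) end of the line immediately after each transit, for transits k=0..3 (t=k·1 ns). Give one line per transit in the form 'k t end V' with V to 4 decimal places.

0 0 source 1.2000
1 1 load 1.9200
2 2 source 1.7760
3 3 load 1.6896

Γ_L=0.600000, Γ_S=-0.200000; launch V₁=2·75/125=1.200000
k=0 src: V=1.2000
k=1 load: inc=1.200000, refl=1.200000·0.600000=0.7200; V=0.000000+1.200000+0.720000=1.9200
k=2 src: inc=0.720000, refl=0.720000·-0.200000=-0.1440; V=1.200000+0.720000+-0.144000=1.7760
k=3 load: inc=-0.144000, refl=-0.144000·0.600000=-0.0864; V=1.920000+-0.144000+-0.086400=1.6896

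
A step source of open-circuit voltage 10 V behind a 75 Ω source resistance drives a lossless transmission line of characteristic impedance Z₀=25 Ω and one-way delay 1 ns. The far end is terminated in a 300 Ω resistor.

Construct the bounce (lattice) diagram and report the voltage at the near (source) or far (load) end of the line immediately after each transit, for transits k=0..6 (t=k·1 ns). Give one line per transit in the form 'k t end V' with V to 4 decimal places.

Γ_L=0.846154, Γ_S=0.500000; launch V₁=10·25/100=2.500000
k=0 src: V=2.5000
k=1 load: inc=2.500000, refl=2.500000·0.846154=2.1154; V=0.000000+2.500000+2.115385=4.6154
k=2 src: inc=2.115385, refl=2.115385·0.500000=1.0577; V=2.500000+2.115385+1.057692=5.6731
k=3 load: inc=1.057692, refl=1.057692·0.846154=0.8950; V=4.615385+1.057692+0.894970=6.5680
k=4 src: inc=0.894970, refl=0.894970·0.500000=0.4475; V=5.673077+0.894970+0.447485=7.0155
k=5 load: inc=0.447485, refl=0.447485·0.846154=0.3786; V=6.568047+0.447485+0.378641=7.3942
k=6 src: inc=0.378641, refl=0.378641·0.500000=0.1893; V=7.015533+0.378641+0.189321=7.5835

0 0 source 2.5000
1 1 load 4.6154
2 2 source 5.6731
3 3 load 6.5680
4 4 source 7.0155
5 5 load 7.3942
6 6 source 7.5835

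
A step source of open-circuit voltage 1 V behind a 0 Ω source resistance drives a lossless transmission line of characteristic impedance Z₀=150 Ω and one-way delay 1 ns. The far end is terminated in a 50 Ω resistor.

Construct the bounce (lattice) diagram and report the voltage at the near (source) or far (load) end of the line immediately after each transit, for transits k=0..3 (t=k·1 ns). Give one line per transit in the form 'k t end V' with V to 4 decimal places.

0 0 source 1.0000
1 1 load 0.5000
2 2 source 1.0000
3 3 load 0.7500

Γ_L=-0.500000, Γ_S=-1.000000; launch V₁=1·150/150=1.000000
k=0 src: V=1.0000
k=1 load: inc=1.000000, refl=1.000000·-0.500000=-0.5000; V=0.000000+1.000000+-0.500000=0.5000
k=2 src: inc=-0.500000, refl=-0.500000·-1.000000=0.5000; V=1.000000+-0.500000+0.500000=1.0000
k=3 load: inc=0.500000, refl=0.500000·-0.500000=-0.2500; V=0.500000+0.500000+-0.250000=0.7500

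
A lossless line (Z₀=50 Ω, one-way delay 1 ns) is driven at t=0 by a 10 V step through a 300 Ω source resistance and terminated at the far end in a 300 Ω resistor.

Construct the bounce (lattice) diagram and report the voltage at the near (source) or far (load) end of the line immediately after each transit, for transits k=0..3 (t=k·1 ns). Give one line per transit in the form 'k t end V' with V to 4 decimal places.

Γ_L=0.714286, Γ_S=0.714286; launch V₁=10·50/350=1.428571
k=0 src: V=1.4286
k=1 load: inc=1.428571, refl=1.428571·0.714286=1.0204; V=0.000000+1.428571+1.020408=2.4490
k=2 src: inc=1.020408, refl=1.020408·0.714286=0.7289; V=1.428571+1.020408+0.728863=3.1778
k=3 load: inc=0.728863, refl=0.728863·0.714286=0.5206; V=2.448980+0.728863+0.520616=3.6985

0 0 source 1.4286
1 1 load 2.4490
2 2 source 3.1778
3 3 load 3.6985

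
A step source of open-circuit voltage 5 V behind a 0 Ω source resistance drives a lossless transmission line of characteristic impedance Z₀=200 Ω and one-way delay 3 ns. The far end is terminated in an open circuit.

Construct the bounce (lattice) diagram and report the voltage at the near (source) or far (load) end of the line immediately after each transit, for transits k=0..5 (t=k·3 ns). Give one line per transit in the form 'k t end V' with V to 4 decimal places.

0 0 source 5.0000
1 3 load 10.0000
2 6 source 5.0000
3 9 load 0.0000
4 12 source 5.0000
5 15 load 10.0000

Γ_L=1.000000, Γ_S=-1.000000; launch V₁=5·200/200=5.000000
k=0 src: V=5.0000
k=1 load: inc=5.000000, refl=5.000000·1.000000=5.0000; V=0.000000+5.000000+5.000000=10.0000
k=2 src: inc=5.000000, refl=5.000000·-1.000000=-5.0000; V=5.000000+5.000000+-5.000000=5.0000
k=3 load: inc=-5.000000, refl=-5.000000·1.000000=-5.0000; V=10.000000+-5.000000+-5.000000=0.0000
k=4 src: inc=-5.000000, refl=-5.000000·-1.000000=5.0000; V=5.000000+-5.000000+5.000000=5.0000
k=5 load: inc=5.000000, refl=5.000000·1.000000=5.0000; V=0.000000+5.000000+5.000000=10.0000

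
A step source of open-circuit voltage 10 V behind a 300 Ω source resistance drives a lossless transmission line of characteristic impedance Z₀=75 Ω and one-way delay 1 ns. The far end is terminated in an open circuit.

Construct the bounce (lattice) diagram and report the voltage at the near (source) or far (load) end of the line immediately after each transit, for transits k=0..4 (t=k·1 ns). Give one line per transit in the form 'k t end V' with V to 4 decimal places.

0 0 source 2.0000
1 1 load 4.0000
2 2 source 5.2000
3 3 load 6.4000
4 4 source 7.1200

Γ_L=1.000000, Γ_S=0.600000; launch V₁=10·75/375=2.000000
k=0 src: V=2.0000
k=1 load: inc=2.000000, refl=2.000000·1.000000=2.0000; V=0.000000+2.000000+2.000000=4.0000
k=2 src: inc=2.000000, refl=2.000000·0.600000=1.2000; V=2.000000+2.000000+1.200000=5.2000
k=3 load: inc=1.200000, refl=1.200000·1.000000=1.2000; V=4.000000+1.200000+1.200000=6.4000
k=4 src: inc=1.200000, refl=1.200000·0.600000=0.7200; V=5.200000+1.200000+0.720000=7.1200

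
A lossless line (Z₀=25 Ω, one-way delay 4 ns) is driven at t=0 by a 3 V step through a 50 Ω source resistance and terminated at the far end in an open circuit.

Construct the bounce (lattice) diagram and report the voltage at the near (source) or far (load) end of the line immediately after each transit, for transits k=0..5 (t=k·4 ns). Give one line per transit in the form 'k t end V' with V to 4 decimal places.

0 0 source 1.0000
1 4 load 2.0000
2 8 source 2.3333
3 12 load 2.6667
4 16 source 2.7778
5 20 load 2.8889

Γ_L=1.000000, Γ_S=0.333333; launch V₁=3·25/75=1.000000
k=0 src: V=1.0000
k=1 load: inc=1.000000, refl=1.000000·1.000000=1.0000; V=0.000000+1.000000+1.000000=2.0000
k=2 src: inc=1.000000, refl=1.000000·0.333333=0.3333; V=1.000000+1.000000+0.333333=2.3333
k=3 load: inc=0.333333, refl=0.333333·1.000000=0.3333; V=2.000000+0.333333+0.333333=2.6667
k=4 src: inc=0.333333, refl=0.333333·0.333333=0.1111; V=2.333333+0.333333+0.111111=2.7778
k=5 load: inc=0.111111, refl=0.111111·1.000000=0.1111; V=2.666667+0.111111+0.111111=2.8889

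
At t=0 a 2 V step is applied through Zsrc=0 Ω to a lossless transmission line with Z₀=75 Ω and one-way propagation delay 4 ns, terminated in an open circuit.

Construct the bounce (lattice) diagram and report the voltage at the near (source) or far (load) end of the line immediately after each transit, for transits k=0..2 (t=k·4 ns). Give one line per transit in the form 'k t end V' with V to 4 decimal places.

0 0 source 2.0000
1 4 load 4.0000
2 8 source 2.0000

Γ_L=1.000000, Γ_S=-1.000000; launch V₁=2·75/75=2.000000
k=0 src: V=2.0000
k=1 load: inc=2.000000, refl=2.000000·1.000000=2.0000; V=0.000000+2.000000+2.000000=4.0000
k=2 src: inc=2.000000, refl=2.000000·-1.000000=-2.0000; V=2.000000+2.000000+-2.000000=2.0000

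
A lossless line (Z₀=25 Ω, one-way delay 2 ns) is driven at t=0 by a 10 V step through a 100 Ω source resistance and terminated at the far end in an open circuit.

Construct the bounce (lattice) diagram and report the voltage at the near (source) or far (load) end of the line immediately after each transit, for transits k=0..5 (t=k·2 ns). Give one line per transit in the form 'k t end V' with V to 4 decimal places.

0 0 source 2.0000
1 2 load 4.0000
2 4 source 5.2000
3 6 load 6.4000
4 8 source 7.1200
5 10 load 7.8400

Γ_L=1.000000, Γ_S=0.600000; launch V₁=10·25/125=2.000000
k=0 src: V=2.0000
k=1 load: inc=2.000000, refl=2.000000·1.000000=2.0000; V=0.000000+2.000000+2.000000=4.0000
k=2 src: inc=2.000000, refl=2.000000·0.600000=1.2000; V=2.000000+2.000000+1.200000=5.2000
k=3 load: inc=1.200000, refl=1.200000·1.000000=1.2000; V=4.000000+1.200000+1.200000=6.4000
k=4 src: inc=1.200000, refl=1.200000·0.600000=0.7200; V=5.200000+1.200000+0.720000=7.1200
k=5 load: inc=0.720000, refl=0.720000·1.000000=0.7200; V=6.400000+0.720000+0.720000=7.8400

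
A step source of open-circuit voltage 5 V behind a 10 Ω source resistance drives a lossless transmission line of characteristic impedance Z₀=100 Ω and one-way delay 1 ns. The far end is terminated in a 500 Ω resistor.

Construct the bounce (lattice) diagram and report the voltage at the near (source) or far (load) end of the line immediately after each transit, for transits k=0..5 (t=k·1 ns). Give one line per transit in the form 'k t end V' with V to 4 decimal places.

0 0 source 4.5455
1 1 load 7.5758
2 2 source 5.0964
3 3 load 3.4435
4 4 source 4.7959
5 5 load 5.6975

Γ_L=0.666667, Γ_S=-0.818182; launch V₁=5·100/110=4.545455
k=0 src: V=4.5455
k=1 load: inc=4.545455, refl=4.545455·0.666667=3.0303; V=0.000000+4.545455+3.030303=7.5758
k=2 src: inc=3.030303, refl=3.030303·-0.818182=-2.4793; V=4.545455+3.030303+-2.479339=5.0964
k=3 load: inc=-2.479339, refl=-2.479339·0.666667=-1.6529; V=7.575758+-2.479339+-1.652893=3.4435
k=4 src: inc=-1.652893, refl=-1.652893·-0.818182=1.3524; V=5.096419+-1.652893+1.352367=4.7959
k=5 load: inc=1.352367, refl=1.352367·0.666667=0.9016; V=3.443526+1.352367+0.901578=5.6975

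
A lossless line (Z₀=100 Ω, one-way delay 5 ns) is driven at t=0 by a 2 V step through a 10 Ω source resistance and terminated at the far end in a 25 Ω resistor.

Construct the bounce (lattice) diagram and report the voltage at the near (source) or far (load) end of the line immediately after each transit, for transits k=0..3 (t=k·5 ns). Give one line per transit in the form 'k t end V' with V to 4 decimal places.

0 0 source 1.8182
1 5 load 0.7273
2 10 source 1.6198
3 15 load 1.0843

Γ_L=-0.600000, Γ_S=-0.818182; launch V₁=2·100/110=1.818182
k=0 src: V=1.8182
k=1 load: inc=1.818182, refl=1.818182·-0.600000=-1.0909; V=0.000000+1.818182+-1.090909=0.7273
k=2 src: inc=-1.090909, refl=-1.090909·-0.818182=0.8926; V=1.818182+-1.090909+0.892562=1.6198
k=3 load: inc=0.892562, refl=0.892562·-0.600000=-0.5355; V=0.727273+0.892562+-0.535537=1.0843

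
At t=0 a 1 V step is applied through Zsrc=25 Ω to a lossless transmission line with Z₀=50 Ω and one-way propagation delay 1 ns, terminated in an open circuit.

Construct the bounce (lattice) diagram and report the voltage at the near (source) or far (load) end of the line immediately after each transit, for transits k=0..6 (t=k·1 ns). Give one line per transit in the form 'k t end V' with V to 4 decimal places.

0 0 source 0.6667
1 1 load 1.3333
2 2 source 1.1111
3 3 load 0.8889
4 4 source 0.9630
5 5 load 1.0370
6 6 source 1.0123

Γ_L=1.000000, Γ_S=-0.333333; launch V₁=1·50/75=0.666667
k=0 src: V=0.6667
k=1 load: inc=0.666667, refl=0.666667·1.000000=0.6667; V=0.000000+0.666667+0.666667=1.3333
k=2 src: inc=0.666667, refl=0.666667·-0.333333=-0.2222; V=0.666667+0.666667+-0.222222=1.1111
k=3 load: inc=-0.222222, refl=-0.222222·1.000000=-0.2222; V=1.333333+-0.222222+-0.222222=0.8889
k=4 src: inc=-0.222222, refl=-0.222222·-0.333333=0.0741; V=1.111111+-0.222222+0.074074=0.9630
k=5 load: inc=0.074074, refl=0.074074·1.000000=0.0741; V=0.888889+0.074074+0.074074=1.0370
k=6 src: inc=0.074074, refl=0.074074·-0.333333=-0.0247; V=0.962963+0.074074+-0.024691=1.0123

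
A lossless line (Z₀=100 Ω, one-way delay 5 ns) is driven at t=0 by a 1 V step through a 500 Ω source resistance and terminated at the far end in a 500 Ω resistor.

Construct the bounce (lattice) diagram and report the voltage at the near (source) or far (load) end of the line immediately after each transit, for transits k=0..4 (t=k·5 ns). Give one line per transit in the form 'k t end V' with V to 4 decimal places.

0 0 source 0.1667
1 5 load 0.2778
2 10 source 0.3519
3 15 load 0.4012
4 20 source 0.4342

Γ_L=0.666667, Γ_S=0.666667; launch V₁=1·100/600=0.166667
k=0 src: V=0.1667
k=1 load: inc=0.166667, refl=0.166667·0.666667=0.1111; V=0.000000+0.166667+0.111111=0.2778
k=2 src: inc=0.111111, refl=0.111111·0.666667=0.0741; V=0.166667+0.111111+0.074074=0.3519
k=3 load: inc=0.074074, refl=0.074074·0.666667=0.0494; V=0.277778+0.074074+0.049383=0.4012
k=4 src: inc=0.049383, refl=0.049383·0.666667=0.0329; V=0.351852+0.049383+0.032922=0.4342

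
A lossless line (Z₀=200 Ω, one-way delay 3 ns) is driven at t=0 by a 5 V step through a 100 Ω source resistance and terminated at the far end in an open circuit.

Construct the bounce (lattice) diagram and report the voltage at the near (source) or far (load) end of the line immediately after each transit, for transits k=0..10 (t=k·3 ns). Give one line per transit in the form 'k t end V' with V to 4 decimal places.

0 0 source 3.3333
1 3 load 6.6667
2 6 source 5.5556
3 9 load 4.4444
4 12 source 4.8148
5 15 load 5.1852
6 18 source 5.0617
7 21 load 4.9383
8 24 source 4.9794
9 27 load 5.0206
10 30 source 5.0069

Γ_L=1.000000, Γ_S=-0.333333; launch V₁=5·200/300=3.333333
k=0 src: V=3.3333
k=1 load: inc=3.333333, refl=3.333333·1.000000=3.3333; V=0.000000+3.333333+3.333333=6.6667
k=2 src: inc=3.333333, refl=3.333333·-0.333333=-1.1111; V=3.333333+3.333333+-1.111111=5.5556
k=3 load: inc=-1.111111, refl=-1.111111·1.000000=-1.1111; V=6.666667+-1.111111+-1.111111=4.4444
k=4 src: inc=-1.111111, refl=-1.111111·-0.333333=0.3704; V=5.555556+-1.111111+0.370370=4.8148
k=5 load: inc=0.370370, refl=0.370370·1.000000=0.3704; V=4.444444+0.370370+0.370370=5.1852
k=6 src: inc=0.370370, refl=0.370370·-0.333333=-0.1235; V=4.814815+0.370370+-0.123457=5.0617
k=7 load: inc=-0.123457, refl=-0.123457·1.000000=-0.1235; V=5.185185+-0.123457+-0.123457=4.9383
k=8 src: inc=-0.123457, refl=-0.123457·-0.333333=0.0412; V=5.061728+-0.123457+0.041152=4.9794
k=9 load: inc=0.041152, refl=0.041152·1.000000=0.0412; V=4.938272+0.041152+0.041152=5.0206
k=10 src: inc=0.041152, refl=0.041152·-0.333333=-0.0137; V=4.979424+0.041152+-0.013717=5.0069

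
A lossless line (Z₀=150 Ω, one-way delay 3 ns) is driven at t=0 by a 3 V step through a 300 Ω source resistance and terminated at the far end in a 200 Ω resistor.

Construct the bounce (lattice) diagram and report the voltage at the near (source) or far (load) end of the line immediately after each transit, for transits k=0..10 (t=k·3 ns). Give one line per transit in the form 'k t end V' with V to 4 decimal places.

0 0 source 1.0000
1 3 load 1.1429
2 6 source 1.1905
3 9 load 1.1973
4 12 source 1.1995
5 15 load 1.1999
6 18 source 1.2000
7 21 load 1.2000
8 24 source 1.2000
9 27 load 1.2000
10 30 source 1.2000

Γ_L=0.142857, Γ_S=0.333333; launch V₁=3·150/450=1.000000
k=0 src: V=1.0000
k=1 load: inc=1.000000, refl=1.000000·0.142857=0.1429; V=0.000000+1.000000+0.142857=1.1429
k=2 src: inc=0.142857, refl=0.142857·0.333333=0.0476; V=1.000000+0.142857+0.047619=1.1905
k=3 load: inc=0.047619, refl=0.047619·0.142857=0.0068; V=1.142857+0.047619+0.006803=1.1973
k=4 src: inc=0.006803, refl=0.006803·0.333333=0.0023; V=1.190476+0.006803+0.002268=1.1995
k=5 load: inc=0.002268, refl=0.002268·0.142857=0.0003; V=1.197279+0.002268+0.000324=1.1999
k=6 src: inc=0.000324, refl=0.000324·0.333333=0.0001; V=1.199546+0.000324+0.000108=1.2000
k=7 load: inc=0.000108, refl=0.000108·0.142857=0.0000; V=1.199870+0.000108+0.000015=1.2000
k=8 src: inc=0.000015, refl=0.000015·0.333333=0.0000; V=1.199978+0.000015+0.000005=1.2000
k=9 load: inc=0.000005, refl=0.000005·0.142857=0.0000; V=1.199994+0.000005+0.000001=1.2000
k=10 src: inc=0.000001, refl=0.000001·0.333333=0.0000; V=1.199999+0.000001+0.000000=1.2000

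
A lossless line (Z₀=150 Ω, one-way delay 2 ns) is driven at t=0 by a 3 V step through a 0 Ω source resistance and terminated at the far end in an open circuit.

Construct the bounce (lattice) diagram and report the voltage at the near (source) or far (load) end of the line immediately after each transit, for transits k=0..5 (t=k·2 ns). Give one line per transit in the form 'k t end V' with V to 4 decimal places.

0 0 source 3.0000
1 2 load 6.0000
2 4 source 3.0000
3 6 load 0.0000
4 8 source 3.0000
5 10 load 6.0000

Γ_L=1.000000, Γ_S=-1.000000; launch V₁=3·150/150=3.000000
k=0 src: V=3.0000
k=1 load: inc=3.000000, refl=3.000000·1.000000=3.0000; V=0.000000+3.000000+3.000000=6.0000
k=2 src: inc=3.000000, refl=3.000000·-1.000000=-3.0000; V=3.000000+3.000000+-3.000000=3.0000
k=3 load: inc=-3.000000, refl=-3.000000·1.000000=-3.0000; V=6.000000+-3.000000+-3.000000=0.0000
k=4 src: inc=-3.000000, refl=-3.000000·-1.000000=3.0000; V=3.000000+-3.000000+3.000000=3.0000
k=5 load: inc=3.000000, refl=3.000000·1.000000=3.0000; V=0.000000+3.000000+3.000000=6.0000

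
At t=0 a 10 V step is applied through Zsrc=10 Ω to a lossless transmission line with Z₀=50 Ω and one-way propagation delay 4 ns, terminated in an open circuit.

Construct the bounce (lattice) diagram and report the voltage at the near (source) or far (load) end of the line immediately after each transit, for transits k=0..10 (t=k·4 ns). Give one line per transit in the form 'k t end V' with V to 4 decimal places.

Γ_L=1.000000, Γ_S=-0.666667; launch V₁=10·50/60=8.333333
k=0 src: V=8.3333
k=1 load: inc=8.333333, refl=8.333333·1.000000=8.3333; V=0.000000+8.333333+8.333333=16.6667
k=2 src: inc=8.333333, refl=8.333333·-0.666667=-5.5556; V=8.333333+8.333333+-5.555556=11.1111
k=3 load: inc=-5.555556, refl=-5.555556·1.000000=-5.5556; V=16.666667+-5.555556+-5.555556=5.5556
k=4 src: inc=-5.555556, refl=-5.555556·-0.666667=3.7037; V=11.111111+-5.555556+3.703704=9.2593
k=5 load: inc=3.703704, refl=3.703704·1.000000=3.7037; V=5.555556+3.703704+3.703704=12.9630
k=6 src: inc=3.703704, refl=3.703704·-0.666667=-2.4691; V=9.259259+3.703704+-2.469136=10.4938
k=7 load: inc=-2.469136, refl=-2.469136·1.000000=-2.4691; V=12.962963+-2.469136+-2.469136=8.0247
k=8 src: inc=-2.469136, refl=-2.469136·-0.666667=1.6461; V=10.493827+-2.469136+1.646091=9.6708
k=9 load: inc=1.646091, refl=1.646091·1.000000=1.6461; V=8.024691+1.646091+1.646091=11.3169
k=10 src: inc=1.646091, refl=1.646091·-0.666667=-1.0974; V=9.670782+1.646091+-1.097394=10.2195

0 0 source 8.3333
1 4 load 16.6667
2 8 source 11.1111
3 12 load 5.5556
4 16 source 9.2593
5 20 load 12.9630
6 24 source 10.4938
7 28 load 8.0247
8 32 source 9.6708
9 36 load 11.3169
10 40 source 10.2195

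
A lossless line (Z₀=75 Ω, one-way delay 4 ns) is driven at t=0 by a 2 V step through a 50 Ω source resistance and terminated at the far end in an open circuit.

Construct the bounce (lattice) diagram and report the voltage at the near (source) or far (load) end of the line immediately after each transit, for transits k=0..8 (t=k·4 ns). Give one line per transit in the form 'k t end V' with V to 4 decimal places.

0 0 source 1.2000
1 4 load 2.4000
2 8 source 2.1600
3 12 load 1.9200
4 16 source 1.9680
5 20 load 2.0160
6 24 source 2.0064
7 28 load 1.9968
8 32 source 1.9987

Γ_L=1.000000, Γ_S=-0.200000; launch V₁=2·75/125=1.200000
k=0 src: V=1.2000
k=1 load: inc=1.200000, refl=1.200000·1.000000=1.2000; V=0.000000+1.200000+1.200000=2.4000
k=2 src: inc=1.200000, refl=1.200000·-0.200000=-0.2400; V=1.200000+1.200000+-0.240000=2.1600
k=3 load: inc=-0.240000, refl=-0.240000·1.000000=-0.2400; V=2.400000+-0.240000+-0.240000=1.9200
k=4 src: inc=-0.240000, refl=-0.240000·-0.200000=0.0480; V=2.160000+-0.240000+0.048000=1.9680
k=5 load: inc=0.048000, refl=0.048000·1.000000=0.0480; V=1.920000+0.048000+0.048000=2.0160
k=6 src: inc=0.048000, refl=0.048000·-0.200000=-0.0096; V=1.968000+0.048000+-0.009600=2.0064
k=7 load: inc=-0.009600, refl=-0.009600·1.000000=-0.0096; V=2.016000+-0.009600+-0.009600=1.9968
k=8 src: inc=-0.009600, refl=-0.009600·-0.200000=0.0019; V=2.006400+-0.009600+0.001920=1.9987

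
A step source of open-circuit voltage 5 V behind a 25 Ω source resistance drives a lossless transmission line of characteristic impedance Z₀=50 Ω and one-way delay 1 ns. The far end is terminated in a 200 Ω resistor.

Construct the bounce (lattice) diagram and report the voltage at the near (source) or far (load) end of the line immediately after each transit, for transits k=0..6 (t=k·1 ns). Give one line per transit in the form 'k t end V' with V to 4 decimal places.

Γ_L=0.600000, Γ_S=-0.333333; launch V₁=5·50/75=3.333333
k=0 src: V=3.3333
k=1 load: inc=3.333333, refl=3.333333·0.600000=2.0000; V=0.000000+3.333333+2.000000=5.3333
k=2 src: inc=2.000000, refl=2.000000·-0.333333=-0.6667; V=3.333333+2.000000+-0.666667=4.6667
k=3 load: inc=-0.666667, refl=-0.666667·0.600000=-0.4000; V=5.333333+-0.666667+-0.400000=4.2667
k=4 src: inc=-0.400000, refl=-0.400000·-0.333333=0.1333; V=4.666667+-0.400000+0.133333=4.4000
k=5 load: inc=0.133333, refl=0.133333·0.600000=0.0800; V=4.266667+0.133333+0.080000=4.4800
k=6 src: inc=0.080000, refl=0.080000·-0.333333=-0.0267; V=4.400000+0.080000+-0.026667=4.4533

0 0 source 3.3333
1 1 load 5.3333
2 2 source 4.6667
3 3 load 4.2667
4 4 source 4.4000
5 5 load 4.4800
6 6 source 4.4533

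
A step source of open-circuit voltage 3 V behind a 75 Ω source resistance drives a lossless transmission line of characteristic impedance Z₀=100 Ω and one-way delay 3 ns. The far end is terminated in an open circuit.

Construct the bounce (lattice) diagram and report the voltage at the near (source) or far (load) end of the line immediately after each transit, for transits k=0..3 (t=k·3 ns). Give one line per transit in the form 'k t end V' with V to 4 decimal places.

0 0 source 1.7143
1 3 load 3.4286
2 6 source 3.1837
3 9 load 2.9388

Γ_L=1.000000, Γ_S=-0.142857; launch V₁=3·100/175=1.714286
k=0 src: V=1.7143
k=1 load: inc=1.714286, refl=1.714286·1.000000=1.7143; V=0.000000+1.714286+1.714286=3.4286
k=2 src: inc=1.714286, refl=1.714286·-0.142857=-0.2449; V=1.714286+1.714286+-0.244898=3.1837
k=3 load: inc=-0.244898, refl=-0.244898·1.000000=-0.2449; V=3.428571+-0.244898+-0.244898=2.9388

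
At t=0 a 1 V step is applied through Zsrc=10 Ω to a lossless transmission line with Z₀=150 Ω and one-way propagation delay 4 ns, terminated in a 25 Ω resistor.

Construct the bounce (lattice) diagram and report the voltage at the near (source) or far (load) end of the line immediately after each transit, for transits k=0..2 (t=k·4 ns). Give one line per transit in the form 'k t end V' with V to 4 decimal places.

0 0 source 0.9375
1 4 load 0.2679
2 8 source 0.8538

Γ_L=-0.714286, Γ_S=-0.875000; launch V₁=1·150/160=0.937500
k=0 src: V=0.9375
k=1 load: inc=0.937500, refl=0.937500·-0.714286=-0.6696; V=0.000000+0.937500+-0.669643=0.2679
k=2 src: inc=-0.669643, refl=-0.669643·-0.875000=0.5859; V=0.937500+-0.669643+0.585938=0.8538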